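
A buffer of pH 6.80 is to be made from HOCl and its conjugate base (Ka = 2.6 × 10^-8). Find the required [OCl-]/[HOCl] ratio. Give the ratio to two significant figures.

pKa = -log(2.6 × 10^-8) = 7.585
pH = pKa + log(r) ⇒ log(r) = 6.80 − 7.585 = -0.785
r = [OCl-]/[HOCl] = 10^(-0.785) = 0.164

ratio = 0.16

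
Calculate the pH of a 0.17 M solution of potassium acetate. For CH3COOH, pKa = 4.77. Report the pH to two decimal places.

pH = 9.00

CH3COO- is the conjugate base of the weak acid CH3COOH.
Ka = 10^(−4.77) = 1.70 × 10^-5
Kb = Kw/Ka = 1.0×10^-14 / 1.70 × 10^-5 = 5.88 × 10^-10
Kb = x²/(0.17 − x) = 5.88 × 10^-10
Assume x ≪ 0.17: x ≈ √(5.88 × 10^-10 × 0.17) = 1.00 × 10^-5 M
(x/C₀ = 0.0059% < 5%, so the approximation holds.)
pOH = −log(1.00 × 10^-5) = 5.00; pH = 14.00 − 5.00 = 9.00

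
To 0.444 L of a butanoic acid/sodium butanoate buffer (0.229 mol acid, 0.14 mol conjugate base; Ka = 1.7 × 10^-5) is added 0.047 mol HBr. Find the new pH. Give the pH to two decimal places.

pH = 4.30

After neutralization: n(CH3(CH2)2COOH) = 0.276 mol, n(CH3(CH2)2COO-) = 0.093 mol.
pKa = −log(1.7 × 10^-5) = 4.770
Henderson–Hasselbalch with mole ratio 0.093/0.276: pH = 4.770 + (-0.472)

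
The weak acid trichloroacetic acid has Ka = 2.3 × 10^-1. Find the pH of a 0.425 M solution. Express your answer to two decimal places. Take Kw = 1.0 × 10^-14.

pH = 0.66

Cl3CCOOH ⇌ Cl3CCOO- + H+
From the ICE table, Ka = [H+]²/(0.425 − [H+]) = 2.3 × 10^-1.
The 5% rule fails; solving [H+]² + Ka·[H+] − Ka·C₀ = 0 exactly:
[H+] = (−Ka + √(Ka² + 4·Ka·C₀))/2 = 2.18 × 10^-1 M
pH = −log(2.18 × 10^-1) = 0.66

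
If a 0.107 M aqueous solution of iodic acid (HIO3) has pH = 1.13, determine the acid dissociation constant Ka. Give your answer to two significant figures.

Ka = 1.7 × 10^-1

[H+] = 10^(-1.13) = 7.41 × 10^-2 M
At equilibrium [HA] = 0.107 − 7.41 × 10^-2 = 3.29 × 10^-2 M
Ka = [H+][A-]/[HA] = (7.41 × 10^-2)² / 3.29 × 10^-2 = 1.7 × 10^-1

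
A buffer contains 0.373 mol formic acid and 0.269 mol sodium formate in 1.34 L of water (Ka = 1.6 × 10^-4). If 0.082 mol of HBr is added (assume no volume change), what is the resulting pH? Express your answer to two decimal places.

Added H+ converts HCOO- to HCOOH: HCOOH → 0.455 mol, HCOO- → 0.187 mol.
pKa = −log(1.6 × 10^-4) = 3.796
Henderson–Hasselbalch with mole ratio 0.187/0.455: pH = 3.796 + (-0.386)

pH = 3.41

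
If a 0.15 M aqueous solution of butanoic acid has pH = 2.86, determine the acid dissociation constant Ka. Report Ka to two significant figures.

Ka = 1.3 × 10^-5

[H+] = 10^(-2.86) = 1.38 × 10^-3 M
At equilibrium [HA] = 0.15 − 1.38 × 10^-3 = 1.49 × 10^-1 M
Ka = [H+][A-]/[HA] = (1.38 × 10^-3)² / 1.49 × 10^-1 = 1.3 × 10^-5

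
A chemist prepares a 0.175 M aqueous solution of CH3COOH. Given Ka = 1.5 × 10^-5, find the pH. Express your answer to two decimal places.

CH3COOH ⇌ CH3COO- + H+
From the ICE table, Ka = x²/(0.175 − x) = 1.5 × 10^-5.
Assume x ≪ 0.175: x ≈ √(1.5 × 10^-5 × 0.175) = 1.62 × 10^-3 M
(x/C₀ = 0.93% < 5%, so the approximation holds.)
pH = −log[H+] = −log(1.62 × 10^-3) = 2.79

pH = 2.79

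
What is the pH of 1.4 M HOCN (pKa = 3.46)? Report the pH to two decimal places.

HOCN ⇌ OCN- + H+
Ka = 10^(−3.46) = 3.47 × 10^-4
Ka = [H+]²/(1.4 − [H+]) = 3.47 × 10^-4
Assume [H+] ≪ 1.4: [H+] ≈ √(3.47 × 10^-4 × 1.4) = 2.20 × 10^-2 M
Check: 1.6% ionized — well under 5%, approximation valid.
pH = −log[H+] = −log(2.20 × 10^-2) = 1.66

pH = 1.66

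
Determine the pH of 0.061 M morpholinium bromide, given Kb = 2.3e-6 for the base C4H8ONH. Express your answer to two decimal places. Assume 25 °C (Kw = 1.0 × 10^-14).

pH = 4.79

C4H8ONH2+ is the conjugate acid of the weak base C4H8ONH.
Ka = Kw/Kb = 1.0×10^-14 / 2.3 × 10^-6 = 4.35 × 10^-9
Ka = [H+]²/(0.061 − [H+]) = 4.35 × 10^-9
Neglecting [H+] in the denominator: [H+] = √(4.35 × 10^-9 × 0.061) = 1.63 × 10^-5 M
pH = −log[H+] = −log(1.63 × 10^-5) = 4.79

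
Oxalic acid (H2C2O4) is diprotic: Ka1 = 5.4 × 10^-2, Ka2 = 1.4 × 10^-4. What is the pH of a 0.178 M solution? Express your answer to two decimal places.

pH = 1.13

Ka1 ≫ Ka2, so treat the first dissociation as the only significant source of H+.
Ka1 = x²/(0.178 − x) = 5.4 × 10^-2
Solving the quadratic: x = (−Ka1 + √(Ka1² + 4·Ka1·C₀))/2 = 7.47 × 10^-2 M
pH = −log(7.47 × 10^-2) = 1.13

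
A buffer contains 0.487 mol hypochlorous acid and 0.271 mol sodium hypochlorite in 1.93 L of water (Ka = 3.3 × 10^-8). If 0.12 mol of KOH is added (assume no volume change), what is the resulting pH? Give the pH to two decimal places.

OH- converts HOCl to OCl-: HOCl → 0.367 mol, OCl- → 0.391 mol.
pKa = −log(3.3 × 10^-8) = 7.481
Henderson–Hasselbalch with mole ratio 0.391/0.367: pH = 7.481 + (+0.028)

pH = 7.51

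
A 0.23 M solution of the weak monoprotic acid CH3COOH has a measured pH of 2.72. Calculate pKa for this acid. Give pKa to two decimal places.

[H+] = 10^(-2.72) = 1.91 × 10^-3 M
At equilibrium [HA] = 0.23 − 1.91 × 10^-3 = 2.28 × 10^-1 M
Ka = [H+][A-]/[HA] = (1.91 × 10^-3)² / 2.28 × 10^-1 = 1.60 × 10^-5
pKa = -log(1.60 × 10^-5) = 4.80

pKa = 4.80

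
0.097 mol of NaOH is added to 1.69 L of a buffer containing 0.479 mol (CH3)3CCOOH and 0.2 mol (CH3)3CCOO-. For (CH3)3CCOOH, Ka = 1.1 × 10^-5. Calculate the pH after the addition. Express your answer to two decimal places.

OH- converts (CH3)3CCOOH to (CH3)3CCOO-: (CH3)3CCOOH → 0.382 mol, (CH3)3CCOO- → 0.297 mol.
pKa = −log(1.1 × 10^-5) = 4.959
pH = pKa + log([A⁻]/[HA]) = 4.959 + log(0.297/0.382) = 4.959 -0.109

pH = 4.85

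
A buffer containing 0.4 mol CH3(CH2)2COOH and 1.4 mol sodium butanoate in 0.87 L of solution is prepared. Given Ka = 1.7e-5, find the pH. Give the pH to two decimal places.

pKa = −log(1.7 × 10^-5) = 4.770
Using pH = pKa + log([base]/[acid]) with [base]/[acid] = 1.4/0.4:
pH = 4.770 + (+0.544) = 5.31

pH = 5.31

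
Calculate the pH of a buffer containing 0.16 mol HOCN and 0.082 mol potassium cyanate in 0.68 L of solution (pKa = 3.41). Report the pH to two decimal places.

pH = 3.12

pH = pKa + log([A⁻]/[HA]) = 3.41 + log(0.082/0.16)
pH = 3.41 + (-0.290) = 3.12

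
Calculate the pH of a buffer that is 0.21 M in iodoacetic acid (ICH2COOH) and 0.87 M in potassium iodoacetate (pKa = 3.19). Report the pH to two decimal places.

pH = pKa + log([A⁻]/[HA]) = 3.19 + log(0.87/0.21)
pH = 3.19 + (+0.617) = 3.81

pH = 3.81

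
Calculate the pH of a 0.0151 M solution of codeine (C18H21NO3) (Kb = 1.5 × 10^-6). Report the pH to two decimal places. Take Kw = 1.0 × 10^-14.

C18H21NO3 + H2O ⇌ C18H22NO3+ + OH-
Let x = [OH-] at equilibrium. Kb = x²/(0.0151 − x).
Assume x ≪ 0.0151: x ≈ √(1.5 × 10^-6 × 0.0151) = 1.50 × 10^-4 M
pOH = −log(1.50 × 10^-4) = 3.82; pH = 14.00 − 3.82 = 10.18

pH = 10.18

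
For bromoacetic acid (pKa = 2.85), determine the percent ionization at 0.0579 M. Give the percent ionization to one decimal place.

BrCH2COOH ⇌ BrCH2COO- + H+; let x = [H+] at equilibrium.
Ka = 10^(−2.85) = 1.41 × 10^-3
Solve x² + 0.00141x − 8.16e-05 = 0 → x = 8.36 × 10^-3 M
Fraction ionized = 8.36 × 10^-3 / 0.0579 = 0.1444 → 14.4%

14.4%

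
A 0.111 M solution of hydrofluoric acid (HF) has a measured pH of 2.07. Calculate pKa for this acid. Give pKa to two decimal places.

[H+] = 10^(-2.07) = 8.51 × 10^-3 M
At equilibrium [HA] = 0.111 − 8.51 × 10^-3 = 1.02 × 10^-1 M
Ka = [H+][A-]/[HA] = (8.51 × 10^-3)² / 1.02 × 10^-1 = 7.10 × 10^-4
pKa = -log(7.10 × 10^-4) = 3.15

pKa = 3.15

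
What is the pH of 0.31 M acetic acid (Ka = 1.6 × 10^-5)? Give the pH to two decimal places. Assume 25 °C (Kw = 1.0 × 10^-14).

CH3COOH ⇌ CH3COO- + H+
From the ICE table, Ka = [H+]²/(0.31 − [H+]) = 1.6 × 10^-5.
Since Ka ≪ C₀, [H+] ≈ √(Ka·C₀) = 2.23 × 10^-3 M.
pH = −log(2.23 × 10^-3) = 2.65

pH = 2.65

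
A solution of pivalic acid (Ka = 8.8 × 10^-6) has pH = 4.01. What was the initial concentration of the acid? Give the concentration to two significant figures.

C₀ = 1.2 × 10^-3 M

[H+] = 10^(-4.01) = 9.77 × 10^-5 M = x
Ka = x²/(C₀ − x) ⇒ C₀ = x + x²/Ka
C₀ = 9.77 × 10^-5 + (9.77 × 10^-5)²/(8.8 × 10^-6) = 1.18 × 10^-3 M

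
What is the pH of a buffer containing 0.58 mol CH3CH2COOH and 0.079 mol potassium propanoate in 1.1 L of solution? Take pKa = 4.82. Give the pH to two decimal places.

pH = pKa + log([A⁻]/[HA]) = 4.82 + log(0.079/0.58)
pH = 4.82 + (-0.866) = 3.95

pH = 3.95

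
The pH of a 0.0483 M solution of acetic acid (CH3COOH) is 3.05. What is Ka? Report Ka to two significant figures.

[H+] = 10^(-3.05) = 8.91 × 10^-4 M
At equilibrium [HA] = 0.0483 − 8.91 × 10^-4 = 4.74 × 10^-2 M
Ka = [H+][A-]/[HA] = (8.91 × 10^-4)² / 4.74 × 10^-2 = 1.7 × 10^-5

Ka = 1.7 × 10^-5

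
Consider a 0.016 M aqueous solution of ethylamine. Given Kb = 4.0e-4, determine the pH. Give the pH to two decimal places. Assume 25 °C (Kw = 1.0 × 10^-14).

C2H5NH2 + H2O ⇌ C2H5NH3+ + OH-
From the ICE table, Kb = [OH-]²/(0.016 − [OH-]) = 4.0 × 10^-4.
Here C₀/Kb ≈ 40, so the small-[OH-] approximation fails. Use the quadratic:
[OH-] = (−Kb + √(Kb² + 4·Kb·C₀))/2 = 2.34 × 10^-3 M
pOH = −log(2.34 × 10^-3) = 2.63; pH = 14.00 − 2.63 = 11.37

pH = 11.37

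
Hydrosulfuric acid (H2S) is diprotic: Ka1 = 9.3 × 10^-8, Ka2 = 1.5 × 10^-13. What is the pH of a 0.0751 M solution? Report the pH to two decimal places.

Ka1 ≫ Ka2, so treat the first dissociation as the only significant source of H+.
Ka1 = x²/(0.0751 − x) = 9.3 × 10^-8
x ≈ √(9.3 × 10^-8 × 0.0751) = 8.36 × 10^-5 M
pH = −log(8.36 × 10^-5) = 4.08

pH = 4.08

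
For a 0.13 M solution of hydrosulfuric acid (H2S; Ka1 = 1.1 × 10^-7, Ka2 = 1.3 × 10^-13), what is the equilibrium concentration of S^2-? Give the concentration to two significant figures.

1.3 × 10^-13 M

First ionization gives [H+] ≈ [HS-] = 1.20 × 10^-4 M.
Second step: Ka2 = [H+][S^2-]/[HS-] ≈ [S^2-] (since [H+] ≈ [HS-]).
So [S^2-] ≈ Ka2.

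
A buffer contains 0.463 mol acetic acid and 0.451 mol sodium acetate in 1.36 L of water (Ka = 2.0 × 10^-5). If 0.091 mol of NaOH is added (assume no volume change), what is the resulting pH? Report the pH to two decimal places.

pH = 4.86

OH- converts CH3COOH to CH3COO-: CH3COOH → 0.372 mol, CH3COO- → 0.542 mol.
pKa = −log(2.0 × 10^-5) = 4.699
pH = pKa + log([A⁻]/[HA]) = 4.699 + log(0.542/0.372) = 4.699 +0.163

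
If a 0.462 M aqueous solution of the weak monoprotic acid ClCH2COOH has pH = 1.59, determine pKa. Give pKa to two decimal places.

pKa = 2.82

[H+] = 10^(-1.59) = 2.57 × 10^-2 M
At equilibrium [HA] = 0.462 − 2.57 × 10^-2 = 4.36 × 10^-1 M
Ka = [H+][A-]/[HA] = (2.57 × 10^-2)² / 4.36 × 10^-1 = 1.51 × 10^-3
pKa = -log(1.51 × 10^-3) = 2.82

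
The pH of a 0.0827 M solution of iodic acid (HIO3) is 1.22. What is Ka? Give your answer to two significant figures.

Ka = 1.6 × 10^-1

[H+] = 10^(-1.22) = 6.03 × 10^-2 M
At equilibrium [HA] = 0.0827 − 6.03 × 10^-2 = 2.24 × 10^-2 M
Ka = [H+][A-]/[HA] = (6.03 × 10^-2)² / 2.24 × 10^-2 = 1.6 × 10^-1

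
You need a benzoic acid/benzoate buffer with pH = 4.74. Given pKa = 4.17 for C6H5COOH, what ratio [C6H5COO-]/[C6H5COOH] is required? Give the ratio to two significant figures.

pH = pKa + log(r) ⇒ log(r) = 4.74 − 4.17 = +0.57
r = [C6H5COO-]/[C6H5COOH] = 10^(+0.57) = 3.72

ratio = 3.7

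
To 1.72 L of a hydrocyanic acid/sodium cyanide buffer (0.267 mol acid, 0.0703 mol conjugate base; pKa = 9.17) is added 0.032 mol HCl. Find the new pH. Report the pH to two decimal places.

Added H+ converts CN- to HCN: HCN → 0.299 mol, CN- → 0.0383 mol.
pH = pKa + log([A⁻]/[HA]) = 9.17 + log(0.0383/0.299) = 9.17 -0.892

pH = 8.28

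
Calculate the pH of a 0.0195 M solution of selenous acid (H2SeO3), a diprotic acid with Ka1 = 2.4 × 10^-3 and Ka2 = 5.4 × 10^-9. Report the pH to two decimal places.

pH = 2.24

Ka1 ≫ Ka2, so treat the first dissociation as the only significant source of H+.
Ka1 = x²/(0.0195 − x) = 2.4 × 10^-3
Solving the quadratic: x = (−Ka1 + √(Ka1² + 4·Ka1·C₀))/2 = 5.75 × 10^-3 M
pH = −log(5.75 × 10^-3) = 2.24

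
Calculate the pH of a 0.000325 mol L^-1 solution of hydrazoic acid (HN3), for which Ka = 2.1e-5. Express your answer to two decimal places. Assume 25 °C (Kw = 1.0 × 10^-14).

HN3 ⇌ N3- + H+
From the ICE table, Ka = [H+]²/(0.000325 − [H+]) = 2.1 × 10^-5.
[H+] is not negligible relative to C₀; solve [H+]² + 2.1e-05·[H+] − 6.82e-09 = 0.
[H+] = (−Ka + √(Ka² + 4·Ka·C₀))/2 = 7.28 × 10^-5 M
pH = −log[H+] = −log(7.28 × 10^-5) = 4.14

pH = 4.14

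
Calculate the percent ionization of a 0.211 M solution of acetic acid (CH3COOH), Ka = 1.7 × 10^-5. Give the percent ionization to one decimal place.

0.9%

CH3COOH ⇌ CH3COO- + H+; let x = [H+] at equilibrium.
x ≈ √(Ka·C₀) = √(1.7 × 10^-5 × 0.211) = 1.89 × 10^-3 M
% ionization = x/C₀ × 100% = 1.89 × 10^-3/0.211 × 100% = 0.9%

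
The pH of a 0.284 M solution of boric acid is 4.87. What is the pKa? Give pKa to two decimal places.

pKa = 9.19

[H+] = 10^(-4.87) = 1.35 × 10^-5 M
At equilibrium [HA] = 0.284 − 1.35 × 10^-5 = 2.84 × 10^-1 M
Ka = [H+][A-]/[HA] = (1.35 × 10^-5)² / 2.84 × 10^-1 = 6.42 × 10^-10
pKa = -log(6.42 × 10^-10) = 9.19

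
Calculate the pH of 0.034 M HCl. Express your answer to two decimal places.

HCl is a strong acid and dissociates completely, so [H+] = 0.034 M.
pH = -log(0.034) = 1.47

pH = 1.47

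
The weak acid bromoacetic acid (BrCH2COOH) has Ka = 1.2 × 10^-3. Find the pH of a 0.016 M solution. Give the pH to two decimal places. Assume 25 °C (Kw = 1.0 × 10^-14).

BrCH2COOH ⇌ BrCH2COO- + H+
From the ICE table, Ka = x²/(0.016 − x) = 1.2 × 10^-3.
Here C₀/Ka ≈ 13.3, so the small-x approximation fails. Use the quadratic:
x = (−Ka + √(Ka² + 4·Ka·C₀))/2 = 3.82 × 10^-3 M
pH = −log[H+] = −log(3.82 × 10^-3) = 2.42

pH = 2.42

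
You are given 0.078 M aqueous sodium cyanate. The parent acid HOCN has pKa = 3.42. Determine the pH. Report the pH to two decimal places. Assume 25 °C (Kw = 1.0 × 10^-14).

OCN- is the conjugate base of the weak acid HOCN.
Ka = 10^(−3.42) = 3.80 × 10^-4
Kb = Kw/Ka = 1.0×10^-14 / 3.80 × 10^-4 = 2.63 × 10^-11
Kb = [OH-]²/(0.078 − [OH-]) = 2.63 × 10^-11
Assume [OH-] ≪ 0.078: [OH-] ≈ √(2.63 × 10^-11 × 0.078) = 1.43 × 10^-6 M
Check: 0.0018% ionized — well under 5%, approximation valid.
pOH = −log(1.43 × 10^-6) = 5.84; pH = 14.00 − 5.84 = 8.16

pH = 8.16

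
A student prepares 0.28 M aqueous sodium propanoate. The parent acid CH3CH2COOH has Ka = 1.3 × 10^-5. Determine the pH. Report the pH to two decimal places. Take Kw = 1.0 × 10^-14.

pH = 9.17

CH3CH2COO- is the conjugate base of the weak acid CH3CH2COOH.
Kb = Kw/Ka = 1.0×10^-14 / 1.3 × 10^-5 = 7.69 × 10^-10
Let x = [OH-] at equilibrium. Kb = x²/(0.28 − x).
Since Kb ≪ C₀, x ≈ √(Kb·C₀) = 1.47 × 10^-5 M.
Check: 0.0052% ionized — well under 5%, approximation valid.
pOH = −log(1.47 × 10^-5) = 4.83; pH = 14.00 − 4.83 = 9.17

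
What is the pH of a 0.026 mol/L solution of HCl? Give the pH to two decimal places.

pH = 1.59

HCl is a strong acid and dissociates completely, so [H+] = 0.026 M.
pH = -log(0.026) = 1.59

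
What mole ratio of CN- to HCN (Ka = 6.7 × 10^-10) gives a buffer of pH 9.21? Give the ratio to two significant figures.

pKa = -log(6.7 × 10^-10) = 9.174
pH = pKa + log(r) ⇒ log(r) = 9.21 − 9.174 = +0.036
r = [CN-]/[HCN] = 10^(+0.036) = 1.09

ratio = 1.1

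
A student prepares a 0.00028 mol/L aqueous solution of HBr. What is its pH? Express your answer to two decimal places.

HBr is a strong acid and dissociates completely, so [H+] = 0.00028 M.
pH = -log(0.00028) = 3.55

pH = 3.55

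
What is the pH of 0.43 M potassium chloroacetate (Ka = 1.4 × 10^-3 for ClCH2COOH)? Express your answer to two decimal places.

ClCH2COO- is the conjugate base of the weak acid ClCH2COOH.
Kb = Kw/Ka = 1.0×10^-14 / 1.4 × 10^-3 = 7.14 × 10^-12
Kb = x²/(0.43 − x) = 7.14 × 10^-12
Neglecting x in the denominator: x = √(7.14 × 10^-12 × 0.43) = 1.75 × 10^-6 M
(x/C₀ = 0.00041% < 5%, so the approximation holds.)
pOH = −log(1.75 × 10^-6) = 5.76; pH = 14.00 − 5.76 = 8.24

pH = 8.24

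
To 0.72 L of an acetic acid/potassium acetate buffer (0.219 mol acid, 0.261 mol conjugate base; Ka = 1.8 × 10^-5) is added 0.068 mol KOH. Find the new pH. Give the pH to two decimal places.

After neutralization: n(CH3COOH) = 0.151 mol, n(CH3COO-) = 0.329 mol.
pKa = −log(1.8 × 10^-5) = 4.745
Henderson–Hasselbalch with mole ratio 0.329/0.151: pH = 4.745 + (+0.338)

pH = 5.08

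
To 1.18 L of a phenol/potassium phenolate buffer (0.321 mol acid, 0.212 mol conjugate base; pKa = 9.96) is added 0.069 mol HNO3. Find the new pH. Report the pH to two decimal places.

Added H+ converts C6H5O- to C6H5OH: C6H5OH → 0.39 mol, C6H5O- → 0.143 mol.
pH = pKa + log(n_C6H5O-/n_C6H5OH) = 9.96 + log(0.143/0.39) = 9.96 + (-0.436)

pH = 9.52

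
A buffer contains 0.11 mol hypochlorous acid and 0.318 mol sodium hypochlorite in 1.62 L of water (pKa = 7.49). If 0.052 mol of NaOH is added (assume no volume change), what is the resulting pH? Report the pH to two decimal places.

pH = 8.29

After neutralization: n(HOCl) = 0.058 mol, n(OCl-) = 0.37 mol.
Henderson–Hasselbalch with mole ratio 0.37/0.058: pH = 7.49 + (+0.805)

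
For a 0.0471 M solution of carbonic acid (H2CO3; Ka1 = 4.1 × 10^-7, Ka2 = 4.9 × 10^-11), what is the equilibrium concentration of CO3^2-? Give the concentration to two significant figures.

4.9 × 10^-11 M

First ionization gives [H+] ≈ [HCO3-] = 1.39 × 10^-4 M.
Second step: Ka2 = [H+][CO3^2-]/[HCO3-] ≈ [CO3^2-] (since [H+] ≈ [HCO3-]).
So [CO3^2-] ≈ Ka2.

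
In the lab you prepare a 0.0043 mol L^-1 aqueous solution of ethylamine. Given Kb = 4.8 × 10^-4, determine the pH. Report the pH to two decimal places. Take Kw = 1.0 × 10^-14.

pH = 11.09

C2H5NH2 + H2O ⇌ C2H5NH3+ + OH-
Kb = x²/(0.0043 − x) = 4.8 × 10^-4
x is not negligible relative to C₀; solve x² + 0.00048·x − 2.06e-06 = 0.
x = [−0.00048 + √(0.00048² + 8.26e-06)]/2 = 1.22 × 10^-3 M
pOH = 2.91, so pH = 14.00 − pOH = 11.09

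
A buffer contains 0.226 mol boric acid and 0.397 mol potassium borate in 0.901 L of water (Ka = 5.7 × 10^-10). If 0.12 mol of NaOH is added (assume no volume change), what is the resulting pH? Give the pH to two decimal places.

pH = 9.93

OH- converts B(OH)3 to B(OH)4-: B(OH)3 → 0.106 mol, B(OH)4- → 0.517 mol.
pKa = −log(5.7 × 10^-10) = 9.244
Henderson–Hasselbalch with mole ratio 0.517/0.106: pH = 9.244 + (+0.688)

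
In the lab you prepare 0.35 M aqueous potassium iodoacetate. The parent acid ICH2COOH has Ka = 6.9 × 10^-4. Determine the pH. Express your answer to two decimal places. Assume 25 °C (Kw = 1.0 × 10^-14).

pH = 8.35

ICH2COO- is the conjugate base of the weak acid ICH2COOH.
Kb = Kw/Ka = 1.0×10^-14 / 6.9 × 10^-4 = 1.45 × 10^-11
From the ICE table, Kb = x²/(0.35 − x) = 1.45 × 10^-11.
Neglecting x in the denominator: x = √(1.45 × 10^-11 × 0.35) = 2.25 × 10^-6 M
pOH = −log(2.25 × 10^-6) = 5.65; pH = 14.00 − 5.65 = 8.35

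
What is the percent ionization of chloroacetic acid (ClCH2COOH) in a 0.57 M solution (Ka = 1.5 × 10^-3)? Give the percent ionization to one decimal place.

5.0%

ClCH2COOH ⇌ ClCH2COO- + H+; let x = [H+] at equilibrium.
Ka = x²/(C₀ − x); solving the quadratic gives x = 2.85 × 10^-2 M.
Fraction ionized = 2.85 × 10^-2 / 0.57 = 0.0500 → 5.0%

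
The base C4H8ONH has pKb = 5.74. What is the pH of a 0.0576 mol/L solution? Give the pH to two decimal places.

C4H8ONH + H2O ⇌ C4H8ONH2+ + OH-
Kb = 10^(−5.74) = 1.82 × 10^-6
Let x = [OH-] at equilibrium. Kb = x²/(0.0576 − x).
Neglecting x in the denominator: x = √(1.82 × 10^-6 × 0.0576) = 3.24 × 10^-4 M
Check: 0.56% ionized — well under 5%, approximation valid.
pOH = −log(3.24 × 10^-4) = 3.49; pH = 14.00 − 3.49 = 10.51

pH = 10.51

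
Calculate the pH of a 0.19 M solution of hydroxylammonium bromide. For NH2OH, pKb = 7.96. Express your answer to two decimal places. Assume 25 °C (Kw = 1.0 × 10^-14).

NH3OH+ is the conjugate acid of the weak base NH2OH.
Kb = 10^(−7.96) = 1.10 × 10^-8
Ka = Kw/Kb = 1.0×10^-14 / 1.10 × 10^-8 = 9.09 × 10^-7
From the ICE table, Ka = [H+]²/(0.19 − [H+]) = 9.09 × 10^-7.
Since Ka ≪ C₀, [H+] ≈ √(Ka·C₀) = 4.16 × 10^-4 M.
([H+]/C₀ = 0.22% < 5%, so the approximation holds.)
pH = −log(4.16 × 10^-4) = 3.38

pH = 3.38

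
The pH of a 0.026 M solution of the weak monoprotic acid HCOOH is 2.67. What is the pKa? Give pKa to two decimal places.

[H+] = 10^(-2.67) = 2.14 × 10^-3 M
At equilibrium [HA] = 0.026 − 2.14 × 10^-3 = 2.39 × 10^-2 M
Ka = [H+][A-]/[HA] = (2.14 × 10^-3)² / 2.39 × 10^-2 = 1.92 × 10^-4
pKa = -log(1.92 × 10^-4) = 3.72

pKa = 3.72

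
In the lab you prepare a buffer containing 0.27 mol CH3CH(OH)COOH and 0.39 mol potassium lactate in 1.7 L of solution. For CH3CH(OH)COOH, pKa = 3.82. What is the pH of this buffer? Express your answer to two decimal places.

Henderson–Hasselbalch: pH = pKa + log([CH3CH(OH)COO-]/[CH3CH(OH)COOH]) = 3.82 + log(0.39/0.27)
pH = 3.82 + (+0.160) = 3.98

pH = 3.98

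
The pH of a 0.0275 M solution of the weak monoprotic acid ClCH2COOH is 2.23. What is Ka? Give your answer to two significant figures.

[H+] = 10^(-2.23) = 5.89 × 10^-3 M
At equilibrium [HA] = 0.0275 − 5.89 × 10^-3 = 2.16 × 10^-2 M
Ka = [H+][A-]/[HA] = (5.89 × 10^-3)² / 2.16 × 10^-2 = 1.6 × 10^-3

Ka = 1.6 × 10^-3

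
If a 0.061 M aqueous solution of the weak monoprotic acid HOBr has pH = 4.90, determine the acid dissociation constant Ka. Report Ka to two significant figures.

Ka = 2.6 × 10^-9

[H+] = 10^(-4.90) = 1.26 × 10^-5 M
At equilibrium [HA] = 0.061 − 1.26 × 10^-5 = 6.10 × 10^-2 M
Ka = [H+][A-]/[HA] = (1.26 × 10^-5)² / 6.10 × 10^-2 = 2.6 × 10^-9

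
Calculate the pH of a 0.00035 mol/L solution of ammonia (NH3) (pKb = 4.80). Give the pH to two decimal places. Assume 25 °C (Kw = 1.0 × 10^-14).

pH = 9.83

NH3 + H2O ⇌ NH4+ + OH-
Kb = 10^(−4.80) = 1.58 × 10^-5
Let x = [OH-] at equilibrium. Kb = x²/(0.00035 − x).
x is not negligible relative to C₀; solve x² + 1.58e-05·x − 5.53e-09 = 0.
x = (−Kb + √(Kb² + 4·Kb·C₀))/2 = 6.69 × 10^-5 M
pOH = −log(6.69 × 10^-5) = 4.17; pH = 14.00 − 4.17 = 9.83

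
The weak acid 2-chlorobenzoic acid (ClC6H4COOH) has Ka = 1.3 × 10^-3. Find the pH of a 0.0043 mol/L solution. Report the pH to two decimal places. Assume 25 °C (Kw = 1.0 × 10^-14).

ClC6H4COOH ⇌ ClC6H4COO- + H+
Ka = [H+]²/(0.0043 − [H+]) = 1.3 × 10^-3
Here C₀/Ka ≈ 3.31, so the small-[H+] approximation fails. Use the quadratic:
[H+] = [−0.0013 + √(0.0013² + 2.24e-05)]/2 = 1.80 × 10^-3 M
pH = −log(1.80 × 10^-3) = 2.74

pH = 2.74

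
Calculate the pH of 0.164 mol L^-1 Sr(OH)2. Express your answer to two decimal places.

pH = 13.52

Sr(OH)2 is a strong base (each formula unit releases 2 OH-); [OH-] = 0.328 M.
pOH = -log(0.328) = 0.48
pH = 14.00 - 0.48 = 13.52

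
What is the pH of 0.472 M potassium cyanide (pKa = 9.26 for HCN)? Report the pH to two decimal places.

CN- is the conjugate base of the weak acid HCN.
Ka = 10^(−9.26) = 5.50 × 10^-10
Kb = Kw/Ka = 1.0×10^-14 / 5.50 × 10^-10 = 1.82 × 10^-5
Kb = [OH-]²/(0.472 − [OH-]) = 1.82 × 10^-5
Assume [OH-] ≪ 0.472: [OH-] ≈ √(1.82 × 10^-5 × 0.472) = 2.93 × 10^-3 M
pOH = −log(2.93 × 10^-3) = 2.53; pH = 14.00 − 2.53 = 11.47

pH = 11.47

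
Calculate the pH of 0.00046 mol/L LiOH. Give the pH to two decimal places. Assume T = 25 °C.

pH = 10.66

LiOH is a strong base; [OH-] = 0.00046 M.
pOH = -log(0.00046) = 3.34
pH = 14.00 - 3.34 = 10.66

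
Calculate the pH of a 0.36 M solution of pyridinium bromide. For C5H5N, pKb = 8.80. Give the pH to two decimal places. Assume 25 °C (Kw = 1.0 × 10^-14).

C5H5NH+ is the conjugate acid of the weak base C5H5N.
Kb = 10^(−8.80) = 1.58 × 10^-9
Ka = Kw/Kb = 1.0×10^-14 / 1.58 × 10^-9 = 6.33 × 10^-6
Ka = x²/(0.36 − x) = 6.33 × 10^-6
Neglecting x in the denominator: x = √(6.33 × 10^-6 × 0.36) = 1.51 × 10^-3 M
pH = −log(1.51 × 10^-3) = 2.82

pH = 2.82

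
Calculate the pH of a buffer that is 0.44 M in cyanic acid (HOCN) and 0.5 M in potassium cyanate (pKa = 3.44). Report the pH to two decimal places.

Henderson–Hasselbalch: pH = pKa + log([OCN-]/[HOCN]) = 3.44 + log(0.5/0.44)
pH = 3.44 + (+0.056) = 3.50

pH = 3.50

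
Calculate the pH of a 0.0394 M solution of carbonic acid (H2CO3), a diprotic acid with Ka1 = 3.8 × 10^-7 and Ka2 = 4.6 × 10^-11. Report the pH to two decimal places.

pH = 3.91

Since Ka1 ≫ Ka2, the first ionization dominates [H+].
Ka1 = x²/(0.0394 − x) = 3.8 × 10^-7
x ≈ √(3.8 × 10^-7 × 0.0394) = 1.22 × 10^-4 M
pH = −log(1.22 × 10^-4) = 3.91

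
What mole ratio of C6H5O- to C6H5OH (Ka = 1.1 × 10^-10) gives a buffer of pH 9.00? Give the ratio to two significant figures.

pKa = -log(1.1 × 10^-10) = 9.959
pH = pKa + log(r) ⇒ log(r) = 9.00 − 9.959 = -0.959
r = [C6H5O-]/[C6H5OH] = 10^(-0.959) = 0.11

ratio = 0.11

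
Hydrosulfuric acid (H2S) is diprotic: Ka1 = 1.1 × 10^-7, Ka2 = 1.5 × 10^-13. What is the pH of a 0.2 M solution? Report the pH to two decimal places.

pH = 3.83

Ka1 ≫ Ka2, so treat the first dissociation as the only significant source of H+.
Ka1 = x²/(0.2 − x) = 1.1 × 10^-7
x ≈ √(1.1 × 10^-7 × 0.2) = 1.48 × 10^-4 M
pH = −log(1.48 × 10^-4) = 3.83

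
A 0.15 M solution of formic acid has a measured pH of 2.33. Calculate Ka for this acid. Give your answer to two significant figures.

Ka = 1.5 × 10^-4

[H+] = 10^(-2.33) = 4.68 × 10^-3 M
At equilibrium [HA] = 0.15 − 4.68 × 10^-3 = 1.45 × 10^-1 M
Ka = [H+][A-]/[HA] = (4.68 × 10^-3)² / 1.45 × 10^-1 = 1.5 × 10^-4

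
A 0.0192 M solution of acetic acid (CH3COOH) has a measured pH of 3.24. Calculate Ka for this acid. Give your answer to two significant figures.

[H+] = 10^(-3.24) = 5.75 × 10^-4 M
At equilibrium [HA] = 0.0192 − 5.75 × 10^-4 = 1.86 × 10^-2 M
Ka = [H+][A-]/[HA] = (5.75 × 10^-4)² / 1.86 × 10^-2 = 1.8 × 10^-5

Ka = 1.8 × 10^-5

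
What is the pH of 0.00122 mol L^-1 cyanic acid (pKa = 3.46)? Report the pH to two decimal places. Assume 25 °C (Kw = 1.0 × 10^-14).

pH = 3.30

HOCN ⇌ OCN- + H+
Ka = 10^(−3.46) = 3.47 × 10^-4
Let x = [H+] at equilibrium. Ka = x²/(0.00122 − x).
x is not negligible relative to C₀; solve x² + 0.000347·x − 4.23e-07 = 0.
x = (−Ka + √(Ka² + 4·Ka·C₀))/2 = 5.00 × 10^-4 M
pH = −log(5.00 × 10^-4) = 3.30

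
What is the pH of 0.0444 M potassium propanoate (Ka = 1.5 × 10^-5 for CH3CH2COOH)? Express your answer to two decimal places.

CH3CH2COO- is the conjugate base of the weak acid CH3CH2COOH.
Kb = Kw/Ka = 1.0×10^-14 / 1.5 × 10^-5 = 6.67 × 10^-10
From the ICE table, Kb = [OH-]²/(0.0444 − [OH-]) = 6.67 × 10^-10.
Neglecting [OH-] in the denominator: [OH-] = √(6.67 × 10^-10 × 0.0444) = 5.44 × 10^-6 M
([OH-]/C₀ = 0.012% < 5%, so the approximation holds.)
pOH = −log(5.44 × 10^-6) = 5.26; pH = 14.00 − 5.26 = 8.74

pH = 8.74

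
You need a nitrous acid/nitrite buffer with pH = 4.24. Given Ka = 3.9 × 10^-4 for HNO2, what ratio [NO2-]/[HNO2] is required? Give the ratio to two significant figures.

ratio = 6.8

pKa = -log(3.9 × 10^-4) = 3.409
pH = pKa + log(r) ⇒ log(r) = 4.24 − 3.409 = +0.831
r = [NO2-]/[HNO2] = 10^(+0.831) = 6.78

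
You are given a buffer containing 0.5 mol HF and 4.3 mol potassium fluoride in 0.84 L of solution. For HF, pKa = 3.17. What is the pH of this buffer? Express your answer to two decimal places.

pH = 4.10

Henderson–Hasselbalch: pH = pKa + log([F-]/[HF]) = 3.17 + log(4.3/0.5)
pH = 3.17 + (+0.934) = 4.10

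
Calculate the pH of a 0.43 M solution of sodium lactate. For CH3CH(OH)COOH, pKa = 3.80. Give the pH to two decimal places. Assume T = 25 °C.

pH = 8.72

CH3CH(OH)COO- is the conjugate base of the weak acid CH3CH(OH)COOH.
Ka = 10^(−3.80) = 1.58 × 10^-4
Kb = Kw/Ka = 1.0×10^-14 / 1.58 × 10^-4 = 6.33 × 10^-11
From the ICE table, Kb = x²/(0.43 − x) = 6.33 × 10^-11.
Neglecting x in the denominator: x = √(6.33 × 10^-11 × 0.43) = 5.22 × 10^-6 M
(x/C₀ = 0.0012% < 5%, so the approximation holds.)
pOH = −log(5.22 × 10^-6) = 5.28; pH = 14.00 − 5.28 = 8.72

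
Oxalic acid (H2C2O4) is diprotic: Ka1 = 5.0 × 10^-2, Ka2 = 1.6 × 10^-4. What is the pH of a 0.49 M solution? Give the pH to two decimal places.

Ka1 ≫ Ka2, so treat the first dissociation as the only significant source of H+.
Ka1 = x²/(0.49 − x) = 5.0 × 10^-2
Solving the quadratic: x = (−Ka1 + √(Ka1² + 4·Ka1·C₀))/2 = 1.34 × 10^-1 M
pH = −log(1.34 × 10^-1) = 0.87

pH = 0.87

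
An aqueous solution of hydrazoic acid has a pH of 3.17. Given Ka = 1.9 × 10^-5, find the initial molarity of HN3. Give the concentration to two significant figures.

[H+] = 10^(-3.17) = 6.76 × 10^-4 M = x
Ka = x²/(C₀ − x) ⇒ C₀ = x + x²/Ka
C₀ = 6.76 × 10^-4 + (6.76 × 10^-4)²/(1.9 × 10^-5) = 2.47 × 10^-2 M

C₀ = 2.5 × 10^-2 M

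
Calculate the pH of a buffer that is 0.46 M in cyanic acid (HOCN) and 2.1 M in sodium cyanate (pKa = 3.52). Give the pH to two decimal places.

Henderson–Hasselbalch: pH = pKa + log([OCN-]/[HOCN]) = 3.52 + log(2.1/0.46)
pH = 3.52 + (+0.659) = 4.18

pH = 4.18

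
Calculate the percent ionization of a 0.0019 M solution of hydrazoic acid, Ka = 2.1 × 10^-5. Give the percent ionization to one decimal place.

10.0%

HN3 ⇌ N3- + H+; let x = [H+] at equilibrium.
Solve x² + 2.1e-05x − 3.99e-08 = 0 → x = 1.90 × 10^-4 M
Fraction ionized = 1.90 × 10^-4 / 0.0019 = 0.1000 → 10.0%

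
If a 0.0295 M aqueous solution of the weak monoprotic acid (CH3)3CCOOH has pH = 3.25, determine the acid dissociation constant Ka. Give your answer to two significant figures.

Ka = 1.1 × 10^-5

[H+] = 10^(-3.25) = 5.62 × 10^-4 M
At equilibrium [HA] = 0.0295 − 5.62 × 10^-4 = 2.89 × 10^-2 M
Ka = [H+][A-]/[HA] = (5.62 × 10^-4)² / 2.89 × 10^-2 = 1.1 × 10^-5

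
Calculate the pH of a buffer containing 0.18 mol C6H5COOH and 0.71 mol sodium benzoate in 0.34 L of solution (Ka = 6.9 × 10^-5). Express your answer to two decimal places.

pH = 4.76

pKa = −log(6.9 × 10^-5) = 4.161
pH = pKa + log([A⁻]/[HA]) = 4.161 + log(0.71/0.18)
pH = 4.161 + (+0.596) = 4.76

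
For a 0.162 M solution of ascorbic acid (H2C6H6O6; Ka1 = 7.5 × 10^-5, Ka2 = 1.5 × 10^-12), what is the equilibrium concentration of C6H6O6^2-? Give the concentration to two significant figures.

First ionization gives [H+] ≈ [HC6H6O6-] = 3.49 × 10^-3 M.
Second step: Ka2 = [H+][C6H6O6^2-]/[HC6H6O6-] ≈ [C6H6O6^2-] (since [H+] ≈ [HC6H6O6-]).
So [C6H6O6^2-] ≈ Ka2.

1.5 × 10^-12 M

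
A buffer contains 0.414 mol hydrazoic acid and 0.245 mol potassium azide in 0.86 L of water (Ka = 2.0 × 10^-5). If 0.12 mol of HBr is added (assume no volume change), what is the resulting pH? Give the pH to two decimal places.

Added H+ converts N3- to HN3: HN3 → 0.534 mol, N3- → 0.125 mol.
pKa = −log(2.0 × 10^-5) = 4.699
Henderson–Hasselbalch with mole ratio 0.125/0.534: pH = 4.699 + (-0.631)

pH = 4.07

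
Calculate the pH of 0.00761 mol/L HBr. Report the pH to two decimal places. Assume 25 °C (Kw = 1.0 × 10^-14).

HBr is a strong acid and dissociates completely, so [H+] = 0.00761 M.
pH = -log(0.00761) = 2.12

pH = 2.12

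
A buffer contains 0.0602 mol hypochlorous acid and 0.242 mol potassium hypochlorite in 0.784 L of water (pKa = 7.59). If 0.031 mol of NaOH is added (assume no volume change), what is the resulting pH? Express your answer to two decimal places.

After neutralization: n(HOCl) = 0.0292 mol, n(OCl-) = 0.273 mol.
Henderson–Hasselbalch with mole ratio 0.273/0.0292: pH = 7.59 + (+0.971)

pH = 8.56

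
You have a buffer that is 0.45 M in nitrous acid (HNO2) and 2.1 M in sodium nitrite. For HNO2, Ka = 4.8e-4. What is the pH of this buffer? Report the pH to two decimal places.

pKa = −log(4.8 × 10^-4) = 3.319
Using pH = pKa + log([base]/[acid]) with [base]/[acid] = 2.1/0.45:
pH = 3.319 + (+0.669) = 3.99

pH = 3.99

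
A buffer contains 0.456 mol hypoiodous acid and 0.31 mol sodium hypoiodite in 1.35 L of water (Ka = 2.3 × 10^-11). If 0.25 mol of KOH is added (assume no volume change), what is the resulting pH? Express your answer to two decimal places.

After neutralization: n(HOI) = 0.206 mol, n(OI-) = 0.56 mol.
pKa = −log(2.3 × 10^-11) = 10.638
pH = pKa + log(n_OI-/n_HOI) = 10.638 + log(0.56/0.206) = 10.638 + (+0.434)

pH = 11.07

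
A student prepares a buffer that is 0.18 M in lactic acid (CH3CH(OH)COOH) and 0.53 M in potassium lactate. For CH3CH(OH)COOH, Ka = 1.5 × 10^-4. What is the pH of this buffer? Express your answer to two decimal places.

pH = 4.29

pKa = −log(1.5 × 10^-4) = 3.824
pH = pKa + log([A⁻]/[HA]) = 3.824 + log(0.53/0.18)
pH = 3.824 + (+0.469) = 4.29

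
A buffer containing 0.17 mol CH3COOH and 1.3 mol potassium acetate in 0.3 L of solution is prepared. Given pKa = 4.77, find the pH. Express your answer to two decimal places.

pH = 5.65

Using pH = pKa + log([base]/[acid]) with [base]/[acid] = 1.3/0.17:
pH = 4.77 + (+0.883) = 5.65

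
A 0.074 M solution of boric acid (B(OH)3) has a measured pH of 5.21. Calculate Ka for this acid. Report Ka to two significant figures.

[H+] = 10^(-5.21) = 6.17 × 10^-6 M
At equilibrium [HA] = 0.074 − 6.17 × 10^-6 = 7.40 × 10^-2 M
Ka = [H+][A-]/[HA] = (6.17 × 10^-6)² / 7.40 × 10^-2 = 5.1 × 10^-10

Ka = 5.1 × 10^-10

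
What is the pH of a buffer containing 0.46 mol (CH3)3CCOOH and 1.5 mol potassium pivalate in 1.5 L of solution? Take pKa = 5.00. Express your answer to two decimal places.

pH = pKa + log([A⁻]/[HA]) = 5.00 + log(1.5/0.46)
pH = 5.00 + (+0.513) = 5.51

pH = 5.51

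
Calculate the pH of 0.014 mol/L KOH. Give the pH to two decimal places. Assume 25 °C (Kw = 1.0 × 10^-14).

pH = 12.15

KOH is a strong base; [OH-] = 0.014 M.
pOH = -log(0.014) = 1.85
pH = 14.00 - 1.85 = 12.15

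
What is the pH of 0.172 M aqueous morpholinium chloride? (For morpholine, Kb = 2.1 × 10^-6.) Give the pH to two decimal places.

C4H8ONH2+ is the conjugate acid of the weak base C4H8ONH.
Ka = Kw/Kb = 1.0×10^-14 / 2.1 × 10^-6 = 4.76 × 10^-9
From the ICE table, Ka = [H+]²/(0.172 − [H+]) = 4.76 × 10^-9.
Neglecting [H+] in the denominator: [H+] = √(4.76 × 10^-9 × 0.172) = 2.86 × 10^-5 M
([H+]/C₀ = 0.017% < 5%, so the approximation holds.)
pH = −log[H+] = −log(2.86 × 10^-5) = 4.54

pH = 4.54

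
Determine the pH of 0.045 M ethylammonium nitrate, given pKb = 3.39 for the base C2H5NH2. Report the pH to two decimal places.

pH = 5.98

C2H5NH3+ is the conjugate acid of the weak base C2H5NH2.
Kb = 10^(−3.39) = 4.07 × 10^-4
Ka = Kw/Kb = 1.0×10^-14 / 4.07 × 10^-4 = 2.46 × 10^-11
Let x = [H+] at equilibrium. Ka = x²/(0.045 − x).
Assume x ≪ 0.045: x ≈ √(2.46 × 10^-11 × 0.045) = 1.05 × 10^-6 M
Check: 0.0023% ionized — well under 5%, approximation valid.
pH = −log(1.05 × 10^-6) = 5.98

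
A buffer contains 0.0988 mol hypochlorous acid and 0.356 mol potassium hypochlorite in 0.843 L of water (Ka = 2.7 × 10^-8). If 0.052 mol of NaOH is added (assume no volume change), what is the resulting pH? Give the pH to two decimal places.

pH = 8.51

After neutralization: n(HOCl) = 0.0468 mol, n(OCl-) = 0.408 mol.
pKa = −log(2.7 × 10^-8) = 7.569
pH = pKa + log(n_OCl-/n_HOCl) = 7.569 + log(0.408/0.0468) = 7.569 + (+0.940)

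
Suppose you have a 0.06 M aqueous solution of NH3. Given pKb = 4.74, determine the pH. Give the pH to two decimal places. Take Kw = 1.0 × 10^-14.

pH = 11.02

NH3 + H2O ⇌ NH4+ + OH-
Kb = 10^(−4.74) = 1.82 × 10^-5
Kb = [OH-]²/(0.06 − [OH-]) = 1.82 × 10^-5
Assume [OH-] ≪ 0.06: [OH-] ≈ √(1.82 × 10^-5 × 0.06) = 1.04 × 10^-3 M
pOH = −log(1.04 × 10^-3) = 2.98; pH = 14.00 − 2.98 = 11.02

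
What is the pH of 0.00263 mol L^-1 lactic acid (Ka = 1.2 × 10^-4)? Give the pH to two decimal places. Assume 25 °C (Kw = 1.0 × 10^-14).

CH3CH(OH)COOH ⇌ CH3CH(OH)COO- + H+
Let x = [H+] at equilibrium. Ka = x²/(0.00263 − x).
The 5% rule fails; solving x² + Ka·x − Ka·C₀ = 0 exactly:
x = (−Ka + √(Ka² + 4·Ka·C₀))/2 = 5.05 × 10^-4 M
pH = −log(5.05 × 10^-4) = 3.30

pH = 3.30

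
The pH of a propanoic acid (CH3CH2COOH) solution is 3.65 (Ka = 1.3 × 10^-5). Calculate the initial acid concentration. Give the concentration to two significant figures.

C₀ = 4.1 × 10^-3 M

[H+] = 10^(-3.65) = 2.24 × 10^-4 M = x
Ka = x²/(C₀ − x) ⇒ C₀ = x + x²/Ka
C₀ = 2.24 × 10^-4 + (2.24 × 10^-4)²/(1.3 × 10^-5) = 4.08 × 10^-3 M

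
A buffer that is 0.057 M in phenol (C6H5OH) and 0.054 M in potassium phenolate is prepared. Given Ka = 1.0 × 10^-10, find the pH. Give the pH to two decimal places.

pH = 9.98

pKa = −log(1.0 × 10^-10) = 10.000
pH = pKa + log([A⁻]/[HA]) = 10.000 + log(0.054/0.057)
pH = 10.000 + (-0.023) = 9.98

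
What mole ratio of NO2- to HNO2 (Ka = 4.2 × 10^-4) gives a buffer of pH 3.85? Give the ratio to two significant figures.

ratio = 3.0

pKa = -log(4.2 × 10^-4) = 3.377
pH = pKa + log(r) ⇒ log(r) = 3.85 − 3.377 = +0.473
r = [NO2-]/[HNO2] = 10^(+0.473) = 2.97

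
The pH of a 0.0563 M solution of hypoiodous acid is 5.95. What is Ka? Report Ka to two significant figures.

Ka = 2.2 × 10^-11

[H+] = 10^(-5.95) = 1.12 × 10^-6 M
At equilibrium [HA] = 0.0563 − 1.12 × 10^-6 = 5.63 × 10^-2 M
Ka = [H+][A-]/[HA] = (1.12 × 10^-6)² / 5.63 × 10^-2 = 2.2 × 10^-11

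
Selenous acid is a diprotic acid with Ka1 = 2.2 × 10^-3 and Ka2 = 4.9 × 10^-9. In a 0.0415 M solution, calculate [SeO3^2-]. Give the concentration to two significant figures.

First ionization gives [H+] ≈ [HSeO3-] = 8.52 × 10^-3 M.
Second step: Ka2 = [H+][SeO3^2-]/[HSeO3-] ≈ [SeO3^2-] (since [H+] ≈ [HSeO3-]).
So [SeO3^2-] ≈ Ka2.

4.9 × 10^-9 M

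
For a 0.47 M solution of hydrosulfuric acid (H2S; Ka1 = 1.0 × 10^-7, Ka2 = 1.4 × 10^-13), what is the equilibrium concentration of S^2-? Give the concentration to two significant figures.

First ionization gives [H+] ≈ [HS-] = 2.17 × 10^-4 M.
Second step: Ka2 = [H+][S^2-]/[HS-] ≈ [S^2-] (since [H+] ≈ [HS-]).
So [S^2-] ≈ Ka2.

1.4 × 10^-13 M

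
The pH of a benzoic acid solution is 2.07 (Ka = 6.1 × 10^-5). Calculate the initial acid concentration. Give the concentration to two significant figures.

[H+] = 10^(-2.07) = 8.51 × 10^-3 M = x
Ka = x²/(C₀ − x) ⇒ C₀ = x + x²/Ka
C₀ = 8.51 × 10^-3 + (8.51 × 10^-3)²/(6.1 × 10^-5) = 1.20 M

C₀ = 1.2 M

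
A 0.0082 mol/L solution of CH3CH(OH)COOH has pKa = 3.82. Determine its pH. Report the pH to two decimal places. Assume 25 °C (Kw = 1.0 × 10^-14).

pH = 2.98

CH3CH(OH)COOH ⇌ CH3CH(OH)COO- + H+
Ka = 10^(−3.82) = 1.51 × 10^-4
From the ICE table, Ka = [H+]²/(0.0082 − [H+]) = 1.51 × 10^-4.
[H+] is not negligible relative to C₀; solve [H+]² + 0.000151·[H+] − 1.24e-06 = 0.
[H+] = (−Ka + √(Ka² + 4·Ka·C₀))/2 = 1.04 × 10^-3 M
pH = −log(1.04 × 10^-3) = 2.98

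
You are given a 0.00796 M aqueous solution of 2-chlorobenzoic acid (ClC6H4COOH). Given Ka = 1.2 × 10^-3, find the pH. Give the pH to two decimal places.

ClC6H4COOH ⇌ ClC6H4COO- + H+
Let x = [H+] at equilibrium. Ka = x²/(0.00796 − x).
x is not negligible relative to C₀; solve x² + 0.0012·x − 9.55e-06 = 0.
x = [−0.0012 + √(0.0012² + 3.82e-05)]/2 = 2.55 × 10^-3 M
pH = −log(2.55 × 10^-3) = 2.59

pH = 2.59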